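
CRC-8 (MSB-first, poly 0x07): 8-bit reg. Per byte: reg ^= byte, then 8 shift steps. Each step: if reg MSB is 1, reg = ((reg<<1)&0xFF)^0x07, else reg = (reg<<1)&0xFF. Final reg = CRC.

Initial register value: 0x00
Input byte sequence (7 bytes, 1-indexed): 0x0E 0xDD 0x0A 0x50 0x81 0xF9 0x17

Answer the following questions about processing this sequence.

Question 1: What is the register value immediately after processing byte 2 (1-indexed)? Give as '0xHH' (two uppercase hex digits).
After byte 1 (0x0E): reg=0x2A
After byte 2 (0xDD): reg=0xCB

Answer: 0xCB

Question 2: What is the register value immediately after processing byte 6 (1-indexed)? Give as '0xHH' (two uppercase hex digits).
Answer: 0xDA

Derivation:
After byte 1 (0x0E): reg=0x2A
After byte 2 (0xDD): reg=0xCB
After byte 3 (0x0A): reg=0x49
After byte 4 (0x50): reg=0x4F
After byte 5 (0x81): reg=0x64
After byte 6 (0xF9): reg=0xDA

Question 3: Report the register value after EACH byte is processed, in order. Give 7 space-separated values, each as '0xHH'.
0x2A 0xCB 0x49 0x4F 0x64 0xDA 0x6D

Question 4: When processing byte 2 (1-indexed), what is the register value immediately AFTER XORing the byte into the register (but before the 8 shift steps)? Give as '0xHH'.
Answer: 0xF7

Derivation:
Register before byte 2: 0x2A
Byte 2: 0xDD
0x2A XOR 0xDD = 0xF7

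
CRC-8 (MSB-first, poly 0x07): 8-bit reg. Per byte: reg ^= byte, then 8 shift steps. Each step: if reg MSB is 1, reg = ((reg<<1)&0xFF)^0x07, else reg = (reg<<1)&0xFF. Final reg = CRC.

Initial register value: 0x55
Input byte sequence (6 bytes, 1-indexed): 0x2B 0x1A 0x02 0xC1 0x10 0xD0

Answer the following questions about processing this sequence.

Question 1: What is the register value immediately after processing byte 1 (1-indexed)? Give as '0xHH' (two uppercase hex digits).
Answer: 0x7D

Derivation:
After byte 1 (0x2B): reg=0x7D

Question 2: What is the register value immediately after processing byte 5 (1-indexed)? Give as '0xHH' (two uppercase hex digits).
After byte 1 (0x2B): reg=0x7D
After byte 2 (0x1A): reg=0x32
After byte 3 (0x02): reg=0x90
After byte 4 (0xC1): reg=0xB0
After byte 5 (0x10): reg=0x69

Answer: 0x69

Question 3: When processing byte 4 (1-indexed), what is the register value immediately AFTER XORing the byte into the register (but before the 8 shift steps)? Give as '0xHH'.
Register before byte 4: 0x90
Byte 4: 0xC1
0x90 XOR 0xC1 = 0x51

Answer: 0x51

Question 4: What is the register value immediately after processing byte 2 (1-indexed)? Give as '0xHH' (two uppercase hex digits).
After byte 1 (0x2B): reg=0x7D
After byte 2 (0x1A): reg=0x32

Answer: 0x32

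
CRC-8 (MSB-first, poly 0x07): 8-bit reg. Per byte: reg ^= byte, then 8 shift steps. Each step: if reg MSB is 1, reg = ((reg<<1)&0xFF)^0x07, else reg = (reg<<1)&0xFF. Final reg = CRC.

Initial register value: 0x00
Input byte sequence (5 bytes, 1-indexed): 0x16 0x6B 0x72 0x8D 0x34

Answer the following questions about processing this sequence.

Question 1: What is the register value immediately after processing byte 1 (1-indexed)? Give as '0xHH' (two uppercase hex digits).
Answer: 0x62

Derivation:
After byte 1 (0x16): reg=0x62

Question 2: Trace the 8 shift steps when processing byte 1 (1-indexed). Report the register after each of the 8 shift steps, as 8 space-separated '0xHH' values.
Register before byte 1: 0x00
After XOR with byte 0x16: 0x16

Answer: 0x2C 0x58 0xB0 0x67 0xCE 0x9B 0x31 0x62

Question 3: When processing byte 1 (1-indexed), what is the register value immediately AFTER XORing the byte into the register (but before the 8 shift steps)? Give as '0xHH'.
Register before byte 1: 0x00
Byte 1: 0x16
0x00 XOR 0x16 = 0x16

Answer: 0x16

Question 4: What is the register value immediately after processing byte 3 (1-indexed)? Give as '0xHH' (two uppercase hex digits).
After byte 1 (0x16): reg=0x62
After byte 2 (0x6B): reg=0x3F
After byte 3 (0x72): reg=0xE4

Answer: 0xE4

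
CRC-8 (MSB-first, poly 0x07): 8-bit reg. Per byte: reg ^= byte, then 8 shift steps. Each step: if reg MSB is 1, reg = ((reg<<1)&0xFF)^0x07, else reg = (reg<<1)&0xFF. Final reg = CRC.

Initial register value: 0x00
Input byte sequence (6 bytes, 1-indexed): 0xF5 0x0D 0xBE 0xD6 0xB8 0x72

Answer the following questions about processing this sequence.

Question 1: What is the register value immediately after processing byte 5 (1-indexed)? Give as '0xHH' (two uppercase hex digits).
After byte 1 (0xF5): reg=0xC5
After byte 2 (0x0D): reg=0x76
After byte 3 (0xBE): reg=0x76
After byte 4 (0xD6): reg=0x69
After byte 5 (0xB8): reg=0x39

Answer: 0x39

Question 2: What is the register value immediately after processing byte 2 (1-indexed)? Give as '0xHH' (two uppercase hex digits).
Answer: 0x76

Derivation:
After byte 1 (0xF5): reg=0xC5
After byte 2 (0x0D): reg=0x76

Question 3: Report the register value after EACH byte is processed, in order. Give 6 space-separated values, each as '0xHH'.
0xC5 0x76 0x76 0x69 0x39 0xF6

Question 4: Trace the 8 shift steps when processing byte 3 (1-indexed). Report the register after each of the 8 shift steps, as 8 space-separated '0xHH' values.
After byte 1 (0xF5): reg=0xC5
After byte 2 (0x0D): reg=0x76
Register before byte 3: 0x76
After XOR with byte 0xBE: 0xC8

Answer: 0x97 0x29 0x52 0xA4 0x4F 0x9E 0x3B 0x76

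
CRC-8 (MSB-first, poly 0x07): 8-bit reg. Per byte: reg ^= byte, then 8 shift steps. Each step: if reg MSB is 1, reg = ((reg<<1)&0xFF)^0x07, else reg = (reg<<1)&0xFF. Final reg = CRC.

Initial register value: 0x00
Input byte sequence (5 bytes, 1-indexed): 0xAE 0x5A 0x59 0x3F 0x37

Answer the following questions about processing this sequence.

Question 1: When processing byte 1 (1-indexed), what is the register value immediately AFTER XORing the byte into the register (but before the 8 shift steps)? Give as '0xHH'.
Register before byte 1: 0x00
Byte 1: 0xAE
0x00 XOR 0xAE = 0xAE

Answer: 0xAE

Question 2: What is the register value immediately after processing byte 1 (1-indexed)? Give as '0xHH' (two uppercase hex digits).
After byte 1 (0xAE): reg=0x43

Answer: 0x43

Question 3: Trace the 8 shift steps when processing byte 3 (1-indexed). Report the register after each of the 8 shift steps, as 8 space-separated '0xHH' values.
Answer: 0x2C 0x58 0xB0 0x67 0xCE 0x9B 0x31 0x62

Derivation:
After byte 1 (0xAE): reg=0x43
After byte 2 (0x5A): reg=0x4F
Register before byte 3: 0x4F
After XOR with byte 0x59: 0x16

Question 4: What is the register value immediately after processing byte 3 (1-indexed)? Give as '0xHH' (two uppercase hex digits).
Answer: 0x62

Derivation:
After byte 1 (0xAE): reg=0x43
After byte 2 (0x5A): reg=0x4F
After byte 3 (0x59): reg=0x62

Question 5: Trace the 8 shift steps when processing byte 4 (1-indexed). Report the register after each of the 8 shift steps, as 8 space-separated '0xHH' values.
Answer: 0xBA 0x73 0xE6 0xCB 0x91 0x25 0x4A 0x94

Derivation:
After byte 1 (0xAE): reg=0x43
After byte 2 (0x5A): reg=0x4F
After byte 3 (0x59): reg=0x62
Register before byte 4: 0x62
After XOR with byte 0x3F: 0x5D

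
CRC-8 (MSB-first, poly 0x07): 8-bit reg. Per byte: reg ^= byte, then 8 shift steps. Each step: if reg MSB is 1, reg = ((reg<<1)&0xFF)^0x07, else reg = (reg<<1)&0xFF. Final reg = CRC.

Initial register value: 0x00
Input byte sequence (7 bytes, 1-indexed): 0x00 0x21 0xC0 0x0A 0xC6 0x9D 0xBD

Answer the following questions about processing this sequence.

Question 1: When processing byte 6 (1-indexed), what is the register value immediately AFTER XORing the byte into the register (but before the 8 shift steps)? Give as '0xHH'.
Register before byte 6: 0x8B
Byte 6: 0x9D
0x8B XOR 0x9D = 0x16

Answer: 0x16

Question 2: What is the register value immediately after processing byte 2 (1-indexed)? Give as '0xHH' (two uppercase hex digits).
Answer: 0xE7

Derivation:
After byte 1 (0x00): reg=0x00
After byte 2 (0x21): reg=0xE7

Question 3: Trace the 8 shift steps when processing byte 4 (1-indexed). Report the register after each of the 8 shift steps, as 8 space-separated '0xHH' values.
After byte 1 (0x00): reg=0x00
After byte 2 (0x21): reg=0xE7
After byte 3 (0xC0): reg=0xF5
Register before byte 4: 0xF5
After XOR with byte 0x0A: 0xFF

Answer: 0xF9 0xF5 0xED 0xDD 0xBD 0x7D 0xFA 0xF3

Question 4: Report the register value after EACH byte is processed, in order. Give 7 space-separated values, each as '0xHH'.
0x00 0xE7 0xF5 0xF3 0x8B 0x62 0x13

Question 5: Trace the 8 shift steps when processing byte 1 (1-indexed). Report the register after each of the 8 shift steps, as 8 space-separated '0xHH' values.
Register before byte 1: 0x00
After XOR with byte 0x00: 0x00

Answer: 0x00 0x00 0x00 0x00 0x00 0x00 0x00 0x00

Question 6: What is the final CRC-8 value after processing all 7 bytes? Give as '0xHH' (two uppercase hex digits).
Answer: 0x13

Derivation:
After byte 1 (0x00): reg=0x00
After byte 2 (0x21): reg=0xE7
After byte 3 (0xC0): reg=0xF5
After byte 4 (0x0A): reg=0xF3
After byte 5 (0xC6): reg=0x8B
After byte 6 (0x9D): reg=0x62
After byte 7 (0xBD): reg=0x13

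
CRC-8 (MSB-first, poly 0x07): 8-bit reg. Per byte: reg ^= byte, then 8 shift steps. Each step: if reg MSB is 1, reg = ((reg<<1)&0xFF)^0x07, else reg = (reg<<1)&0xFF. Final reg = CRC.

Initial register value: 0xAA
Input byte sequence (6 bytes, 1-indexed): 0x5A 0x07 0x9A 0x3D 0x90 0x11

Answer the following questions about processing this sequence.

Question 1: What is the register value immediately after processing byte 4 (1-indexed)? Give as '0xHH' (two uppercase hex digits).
After byte 1 (0x5A): reg=0xDE
After byte 2 (0x07): reg=0x01
After byte 3 (0x9A): reg=0xC8
After byte 4 (0x3D): reg=0xC5

Answer: 0xC5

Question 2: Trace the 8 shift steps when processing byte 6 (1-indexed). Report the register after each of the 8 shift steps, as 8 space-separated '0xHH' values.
After byte 1 (0x5A): reg=0xDE
After byte 2 (0x07): reg=0x01
After byte 3 (0x9A): reg=0xC8
After byte 4 (0x3D): reg=0xC5
After byte 5 (0x90): reg=0xAC
Register before byte 6: 0xAC
After XOR with byte 0x11: 0xBD

Answer: 0x7D 0xFA 0xF3 0xE1 0xC5 0x8D 0x1D 0x3A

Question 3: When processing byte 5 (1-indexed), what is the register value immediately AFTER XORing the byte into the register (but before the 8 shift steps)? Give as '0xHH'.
Answer: 0x55

Derivation:
Register before byte 5: 0xC5
Byte 5: 0x90
0xC5 XOR 0x90 = 0x55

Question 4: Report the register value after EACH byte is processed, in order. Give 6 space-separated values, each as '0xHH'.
0xDE 0x01 0xC8 0xC5 0xAC 0x3A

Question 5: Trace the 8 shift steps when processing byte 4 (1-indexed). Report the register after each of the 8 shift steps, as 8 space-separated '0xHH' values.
After byte 1 (0x5A): reg=0xDE
After byte 2 (0x07): reg=0x01
After byte 3 (0x9A): reg=0xC8
Register before byte 4: 0xC8
After XOR with byte 0x3D: 0xF5

Answer: 0xED 0xDD 0xBD 0x7D 0xFA 0xF3 0xE1 0xC5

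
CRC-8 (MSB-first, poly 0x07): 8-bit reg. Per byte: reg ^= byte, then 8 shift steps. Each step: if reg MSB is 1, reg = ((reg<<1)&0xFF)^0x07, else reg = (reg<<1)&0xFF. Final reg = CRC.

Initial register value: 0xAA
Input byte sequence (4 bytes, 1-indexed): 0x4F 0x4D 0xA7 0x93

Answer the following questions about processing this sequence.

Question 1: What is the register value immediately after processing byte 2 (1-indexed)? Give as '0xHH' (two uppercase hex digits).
Answer: 0xE6

Derivation:
After byte 1 (0x4F): reg=0xB5
After byte 2 (0x4D): reg=0xE6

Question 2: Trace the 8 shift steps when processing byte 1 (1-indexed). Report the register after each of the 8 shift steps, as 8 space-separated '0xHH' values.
Register before byte 1: 0xAA
After XOR with byte 0x4F: 0xE5

Answer: 0xCD 0x9D 0x3D 0x7A 0xF4 0xEF 0xD9 0xB5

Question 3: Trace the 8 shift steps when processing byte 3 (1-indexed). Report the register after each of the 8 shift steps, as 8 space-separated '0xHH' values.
Answer: 0x82 0x03 0x06 0x0C 0x18 0x30 0x60 0xC0

Derivation:
After byte 1 (0x4F): reg=0xB5
After byte 2 (0x4D): reg=0xE6
Register before byte 3: 0xE6
After XOR with byte 0xA7: 0x41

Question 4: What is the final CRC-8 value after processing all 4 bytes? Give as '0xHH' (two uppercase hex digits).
Answer: 0xBE

Derivation:
After byte 1 (0x4F): reg=0xB5
After byte 2 (0x4D): reg=0xE6
After byte 3 (0xA7): reg=0xC0
After byte 4 (0x93): reg=0xBE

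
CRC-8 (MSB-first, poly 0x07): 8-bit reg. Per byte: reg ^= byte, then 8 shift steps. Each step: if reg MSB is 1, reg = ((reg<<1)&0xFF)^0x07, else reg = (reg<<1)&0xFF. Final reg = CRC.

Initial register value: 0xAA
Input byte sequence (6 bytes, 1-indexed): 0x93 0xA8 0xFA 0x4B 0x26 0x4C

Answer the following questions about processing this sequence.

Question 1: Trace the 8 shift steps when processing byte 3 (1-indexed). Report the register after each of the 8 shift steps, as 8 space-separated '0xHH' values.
After byte 1 (0x93): reg=0xAF
After byte 2 (0xA8): reg=0x15
Register before byte 3: 0x15
After XOR with byte 0xFA: 0xEF

Answer: 0xD9 0xB5 0x6D 0xDA 0xB3 0x61 0xC2 0x83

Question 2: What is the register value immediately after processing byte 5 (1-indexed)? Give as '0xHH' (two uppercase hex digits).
After byte 1 (0x93): reg=0xAF
After byte 2 (0xA8): reg=0x15
After byte 3 (0xFA): reg=0x83
After byte 4 (0x4B): reg=0x76
After byte 5 (0x26): reg=0xB7

Answer: 0xB7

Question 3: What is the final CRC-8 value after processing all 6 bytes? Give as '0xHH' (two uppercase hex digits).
After byte 1 (0x93): reg=0xAF
After byte 2 (0xA8): reg=0x15
After byte 3 (0xFA): reg=0x83
After byte 4 (0x4B): reg=0x76
After byte 5 (0x26): reg=0xB7
After byte 6 (0x4C): reg=0xEF

Answer: 0xEF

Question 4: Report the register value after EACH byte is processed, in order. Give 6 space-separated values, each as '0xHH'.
0xAF 0x15 0x83 0x76 0xB7 0xEF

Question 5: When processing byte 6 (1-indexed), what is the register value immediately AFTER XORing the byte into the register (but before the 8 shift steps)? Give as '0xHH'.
Answer: 0xFB

Derivation:
Register before byte 6: 0xB7
Byte 6: 0x4C
0xB7 XOR 0x4C = 0xFB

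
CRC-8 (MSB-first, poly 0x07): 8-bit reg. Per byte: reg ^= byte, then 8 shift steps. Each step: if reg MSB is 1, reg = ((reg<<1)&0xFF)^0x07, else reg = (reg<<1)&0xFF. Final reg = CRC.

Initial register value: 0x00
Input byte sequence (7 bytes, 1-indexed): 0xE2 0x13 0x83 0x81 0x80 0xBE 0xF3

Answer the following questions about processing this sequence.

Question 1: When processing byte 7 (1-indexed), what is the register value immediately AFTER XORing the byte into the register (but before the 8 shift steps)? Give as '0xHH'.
Answer: 0x7A

Derivation:
Register before byte 7: 0x89
Byte 7: 0xF3
0x89 XOR 0xF3 = 0x7A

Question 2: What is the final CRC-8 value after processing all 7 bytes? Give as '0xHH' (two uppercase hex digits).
Answer: 0x61

Derivation:
After byte 1 (0xE2): reg=0xA0
After byte 2 (0x13): reg=0x10
After byte 3 (0x83): reg=0xF0
After byte 4 (0x81): reg=0x50
After byte 5 (0x80): reg=0x3E
After byte 6 (0xBE): reg=0x89
After byte 7 (0xF3): reg=0x61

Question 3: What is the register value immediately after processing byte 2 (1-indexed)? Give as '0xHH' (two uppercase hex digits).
After byte 1 (0xE2): reg=0xA0
After byte 2 (0x13): reg=0x10

Answer: 0x10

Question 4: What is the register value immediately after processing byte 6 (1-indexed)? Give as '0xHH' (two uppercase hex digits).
Answer: 0x89

Derivation:
After byte 1 (0xE2): reg=0xA0
After byte 2 (0x13): reg=0x10
After byte 3 (0x83): reg=0xF0
After byte 4 (0x81): reg=0x50
After byte 5 (0x80): reg=0x3E
After byte 6 (0xBE): reg=0x89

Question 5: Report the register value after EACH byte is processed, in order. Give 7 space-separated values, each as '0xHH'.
0xA0 0x10 0xF0 0x50 0x3E 0x89 0x61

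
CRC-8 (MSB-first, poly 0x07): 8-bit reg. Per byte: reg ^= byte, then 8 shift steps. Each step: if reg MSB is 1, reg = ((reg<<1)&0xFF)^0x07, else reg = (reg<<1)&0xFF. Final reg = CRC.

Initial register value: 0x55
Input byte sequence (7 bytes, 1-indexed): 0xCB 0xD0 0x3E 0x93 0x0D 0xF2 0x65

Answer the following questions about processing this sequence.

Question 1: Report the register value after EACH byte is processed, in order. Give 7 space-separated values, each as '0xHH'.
0xD3 0x09 0x85 0x62 0x0A 0xE6 0x80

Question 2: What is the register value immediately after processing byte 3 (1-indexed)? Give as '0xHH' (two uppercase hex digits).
After byte 1 (0xCB): reg=0xD3
After byte 2 (0xD0): reg=0x09
After byte 3 (0x3E): reg=0x85

Answer: 0x85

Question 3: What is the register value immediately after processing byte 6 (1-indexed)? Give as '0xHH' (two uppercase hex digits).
After byte 1 (0xCB): reg=0xD3
After byte 2 (0xD0): reg=0x09
After byte 3 (0x3E): reg=0x85
After byte 4 (0x93): reg=0x62
After byte 5 (0x0D): reg=0x0A
After byte 6 (0xF2): reg=0xE6

Answer: 0xE6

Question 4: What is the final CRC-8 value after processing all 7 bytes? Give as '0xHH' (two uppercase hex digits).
Answer: 0x80

Derivation:
After byte 1 (0xCB): reg=0xD3
After byte 2 (0xD0): reg=0x09
After byte 3 (0x3E): reg=0x85
After byte 4 (0x93): reg=0x62
After byte 5 (0x0D): reg=0x0A
After byte 6 (0xF2): reg=0xE6
After byte 7 (0x65): reg=0x80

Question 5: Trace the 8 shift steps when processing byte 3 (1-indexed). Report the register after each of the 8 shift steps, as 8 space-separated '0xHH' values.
Answer: 0x6E 0xDC 0xBF 0x79 0xF2 0xE3 0xC1 0x85

Derivation:
After byte 1 (0xCB): reg=0xD3
After byte 2 (0xD0): reg=0x09
Register before byte 3: 0x09
After XOR with byte 0x3E: 0x37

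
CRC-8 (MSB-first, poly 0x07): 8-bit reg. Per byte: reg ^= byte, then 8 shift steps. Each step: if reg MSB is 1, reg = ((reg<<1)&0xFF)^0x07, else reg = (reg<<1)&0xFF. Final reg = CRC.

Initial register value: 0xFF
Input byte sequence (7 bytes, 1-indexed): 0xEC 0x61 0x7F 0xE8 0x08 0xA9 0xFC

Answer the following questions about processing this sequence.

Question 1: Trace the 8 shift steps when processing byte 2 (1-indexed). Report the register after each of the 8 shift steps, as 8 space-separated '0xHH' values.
After byte 1 (0xEC): reg=0x79
Register before byte 2: 0x79
After XOR with byte 0x61: 0x18

Answer: 0x30 0x60 0xC0 0x87 0x09 0x12 0x24 0x48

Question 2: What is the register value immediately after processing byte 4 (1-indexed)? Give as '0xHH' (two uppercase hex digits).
Answer: 0x04

Derivation:
After byte 1 (0xEC): reg=0x79
After byte 2 (0x61): reg=0x48
After byte 3 (0x7F): reg=0x85
After byte 4 (0xE8): reg=0x04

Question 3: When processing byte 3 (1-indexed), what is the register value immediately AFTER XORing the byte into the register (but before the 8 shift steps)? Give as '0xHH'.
Answer: 0x37

Derivation:
Register before byte 3: 0x48
Byte 3: 0x7F
0x48 XOR 0x7F = 0x37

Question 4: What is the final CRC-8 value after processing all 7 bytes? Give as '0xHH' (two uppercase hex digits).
After byte 1 (0xEC): reg=0x79
After byte 2 (0x61): reg=0x48
After byte 3 (0x7F): reg=0x85
After byte 4 (0xE8): reg=0x04
After byte 5 (0x08): reg=0x24
After byte 6 (0xA9): reg=0xAA
After byte 7 (0xFC): reg=0xA5

Answer: 0xA5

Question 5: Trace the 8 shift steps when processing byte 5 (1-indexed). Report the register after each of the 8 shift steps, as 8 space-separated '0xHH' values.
After byte 1 (0xEC): reg=0x79
After byte 2 (0x61): reg=0x48
After byte 3 (0x7F): reg=0x85
After byte 4 (0xE8): reg=0x04
Register before byte 5: 0x04
After XOR with byte 0x08: 0x0C

Answer: 0x18 0x30 0x60 0xC0 0x87 0x09 0x12 0x24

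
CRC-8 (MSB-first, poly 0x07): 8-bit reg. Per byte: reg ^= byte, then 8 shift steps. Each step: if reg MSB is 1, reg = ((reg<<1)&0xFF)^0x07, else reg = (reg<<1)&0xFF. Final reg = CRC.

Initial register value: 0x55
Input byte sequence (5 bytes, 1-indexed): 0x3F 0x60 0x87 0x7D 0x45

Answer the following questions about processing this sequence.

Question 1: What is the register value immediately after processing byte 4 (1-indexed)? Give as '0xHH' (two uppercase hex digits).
After byte 1 (0x3F): reg=0x11
After byte 2 (0x60): reg=0x50
After byte 3 (0x87): reg=0x2B
After byte 4 (0x7D): reg=0xA5

Answer: 0xA5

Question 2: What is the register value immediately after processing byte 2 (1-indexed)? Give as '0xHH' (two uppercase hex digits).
Answer: 0x50

Derivation:
After byte 1 (0x3F): reg=0x11
After byte 2 (0x60): reg=0x50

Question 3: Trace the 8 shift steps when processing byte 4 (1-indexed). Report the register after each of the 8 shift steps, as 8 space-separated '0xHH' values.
Answer: 0xAC 0x5F 0xBE 0x7B 0xF6 0xEB 0xD1 0xA5

Derivation:
After byte 1 (0x3F): reg=0x11
After byte 2 (0x60): reg=0x50
After byte 3 (0x87): reg=0x2B
Register before byte 4: 0x2B
After XOR with byte 0x7D: 0x56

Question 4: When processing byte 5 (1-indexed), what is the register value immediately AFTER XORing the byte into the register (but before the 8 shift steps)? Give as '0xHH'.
Answer: 0xE0

Derivation:
Register before byte 5: 0xA5
Byte 5: 0x45
0xA5 XOR 0x45 = 0xE0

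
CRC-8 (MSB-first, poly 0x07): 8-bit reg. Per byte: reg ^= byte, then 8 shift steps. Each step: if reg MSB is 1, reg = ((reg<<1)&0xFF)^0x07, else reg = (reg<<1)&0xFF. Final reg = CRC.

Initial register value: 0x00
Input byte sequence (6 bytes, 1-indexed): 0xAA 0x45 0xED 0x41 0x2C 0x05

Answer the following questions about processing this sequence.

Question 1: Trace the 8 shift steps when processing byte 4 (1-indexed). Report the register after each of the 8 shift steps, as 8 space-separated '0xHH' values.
After byte 1 (0xAA): reg=0x5F
After byte 2 (0x45): reg=0x46
After byte 3 (0xED): reg=0x58
Register before byte 4: 0x58
After XOR with byte 0x41: 0x19

Answer: 0x32 0x64 0xC8 0x97 0x29 0x52 0xA4 0x4F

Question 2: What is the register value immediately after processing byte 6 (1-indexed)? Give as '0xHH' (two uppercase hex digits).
After byte 1 (0xAA): reg=0x5F
After byte 2 (0x45): reg=0x46
After byte 3 (0xED): reg=0x58
After byte 4 (0x41): reg=0x4F
After byte 5 (0x2C): reg=0x2E
After byte 6 (0x05): reg=0xD1

Answer: 0xD1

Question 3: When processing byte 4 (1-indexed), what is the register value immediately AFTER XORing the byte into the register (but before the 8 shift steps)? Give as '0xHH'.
Register before byte 4: 0x58
Byte 4: 0x41
0x58 XOR 0x41 = 0x19

Answer: 0x19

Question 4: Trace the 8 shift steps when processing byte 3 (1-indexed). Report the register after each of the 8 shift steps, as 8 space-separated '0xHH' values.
Answer: 0x51 0xA2 0x43 0x86 0x0B 0x16 0x2C 0x58

Derivation:
After byte 1 (0xAA): reg=0x5F
After byte 2 (0x45): reg=0x46
Register before byte 3: 0x46
After XOR with byte 0xED: 0xAB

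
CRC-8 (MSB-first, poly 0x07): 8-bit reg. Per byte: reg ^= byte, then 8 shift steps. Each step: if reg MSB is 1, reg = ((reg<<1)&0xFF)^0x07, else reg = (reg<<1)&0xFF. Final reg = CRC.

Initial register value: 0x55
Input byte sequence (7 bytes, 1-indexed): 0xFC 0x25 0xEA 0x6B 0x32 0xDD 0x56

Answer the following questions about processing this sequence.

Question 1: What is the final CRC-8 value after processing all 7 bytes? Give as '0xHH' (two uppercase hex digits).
Answer: 0x50

Derivation:
After byte 1 (0xFC): reg=0x56
After byte 2 (0x25): reg=0x5E
After byte 3 (0xEA): reg=0x05
After byte 4 (0x6B): reg=0x0D
After byte 5 (0x32): reg=0xBD
After byte 6 (0xDD): reg=0x27
After byte 7 (0x56): reg=0x50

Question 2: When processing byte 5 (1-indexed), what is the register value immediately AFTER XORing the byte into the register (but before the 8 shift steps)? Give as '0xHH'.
Register before byte 5: 0x0D
Byte 5: 0x32
0x0D XOR 0x32 = 0x3F

Answer: 0x3F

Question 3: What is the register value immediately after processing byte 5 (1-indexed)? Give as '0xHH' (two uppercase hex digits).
Answer: 0xBD

Derivation:
After byte 1 (0xFC): reg=0x56
After byte 2 (0x25): reg=0x5E
After byte 3 (0xEA): reg=0x05
After byte 4 (0x6B): reg=0x0D
After byte 5 (0x32): reg=0xBD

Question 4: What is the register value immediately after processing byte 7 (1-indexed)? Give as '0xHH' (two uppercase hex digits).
Answer: 0x50

Derivation:
After byte 1 (0xFC): reg=0x56
After byte 2 (0x25): reg=0x5E
After byte 3 (0xEA): reg=0x05
After byte 4 (0x6B): reg=0x0D
After byte 5 (0x32): reg=0xBD
After byte 6 (0xDD): reg=0x27
After byte 7 (0x56): reg=0x50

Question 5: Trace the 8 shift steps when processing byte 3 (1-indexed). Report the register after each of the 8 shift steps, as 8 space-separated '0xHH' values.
Answer: 0x6F 0xDE 0xBB 0x71 0xE2 0xC3 0x81 0x05

Derivation:
After byte 1 (0xFC): reg=0x56
After byte 2 (0x25): reg=0x5E
Register before byte 3: 0x5E
After XOR with byte 0xEA: 0xB4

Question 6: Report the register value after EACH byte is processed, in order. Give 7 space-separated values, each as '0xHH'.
0x56 0x5E 0x05 0x0D 0xBD 0x27 0x50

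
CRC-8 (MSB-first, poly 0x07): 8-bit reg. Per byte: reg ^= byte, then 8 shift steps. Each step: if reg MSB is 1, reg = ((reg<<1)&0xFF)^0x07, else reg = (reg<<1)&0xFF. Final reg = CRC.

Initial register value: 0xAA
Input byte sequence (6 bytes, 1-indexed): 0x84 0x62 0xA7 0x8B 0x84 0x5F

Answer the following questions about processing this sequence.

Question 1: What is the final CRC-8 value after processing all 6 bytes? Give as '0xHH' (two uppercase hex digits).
After byte 1 (0x84): reg=0xCA
After byte 2 (0x62): reg=0x51
After byte 3 (0xA7): reg=0xCC
After byte 4 (0x8B): reg=0xD2
After byte 5 (0x84): reg=0xA5
After byte 6 (0x5F): reg=0xE8

Answer: 0xE8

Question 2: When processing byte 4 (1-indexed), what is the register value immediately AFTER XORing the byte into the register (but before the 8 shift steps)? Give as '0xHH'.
Register before byte 4: 0xCC
Byte 4: 0x8B
0xCC XOR 0x8B = 0x47

Answer: 0x47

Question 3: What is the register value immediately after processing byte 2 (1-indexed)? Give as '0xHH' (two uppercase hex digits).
After byte 1 (0x84): reg=0xCA
After byte 2 (0x62): reg=0x51

Answer: 0x51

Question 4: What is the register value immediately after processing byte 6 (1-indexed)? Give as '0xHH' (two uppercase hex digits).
Answer: 0xE8

Derivation:
After byte 1 (0x84): reg=0xCA
After byte 2 (0x62): reg=0x51
After byte 3 (0xA7): reg=0xCC
After byte 4 (0x8B): reg=0xD2
After byte 5 (0x84): reg=0xA5
After byte 6 (0x5F): reg=0xE8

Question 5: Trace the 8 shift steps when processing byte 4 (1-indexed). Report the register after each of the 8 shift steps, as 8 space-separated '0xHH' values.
Answer: 0x8E 0x1B 0x36 0x6C 0xD8 0xB7 0x69 0xD2

Derivation:
After byte 1 (0x84): reg=0xCA
After byte 2 (0x62): reg=0x51
After byte 3 (0xA7): reg=0xCC
Register before byte 4: 0xCC
After XOR with byte 0x8B: 0x47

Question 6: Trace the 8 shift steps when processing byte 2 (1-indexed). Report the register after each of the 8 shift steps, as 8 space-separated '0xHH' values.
Answer: 0x57 0xAE 0x5B 0xB6 0x6B 0xD6 0xAB 0x51

Derivation:
After byte 1 (0x84): reg=0xCA
Register before byte 2: 0xCA
After XOR with byte 0x62: 0xA8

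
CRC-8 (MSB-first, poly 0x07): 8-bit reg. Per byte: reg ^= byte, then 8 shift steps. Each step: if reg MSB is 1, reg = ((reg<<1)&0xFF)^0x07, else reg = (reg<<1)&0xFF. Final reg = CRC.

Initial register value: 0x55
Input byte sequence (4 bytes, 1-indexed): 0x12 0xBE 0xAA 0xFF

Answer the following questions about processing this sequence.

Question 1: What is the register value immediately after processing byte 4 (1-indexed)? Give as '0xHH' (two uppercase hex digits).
Answer: 0x56

Derivation:
After byte 1 (0x12): reg=0xD2
After byte 2 (0xBE): reg=0x03
After byte 3 (0xAA): reg=0x56
After byte 4 (0xFF): reg=0x56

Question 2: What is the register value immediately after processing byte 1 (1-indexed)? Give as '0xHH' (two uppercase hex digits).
After byte 1 (0x12): reg=0xD2

Answer: 0xD2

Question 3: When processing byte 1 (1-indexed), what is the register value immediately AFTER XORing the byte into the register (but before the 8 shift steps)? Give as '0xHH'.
Register before byte 1: 0x55
Byte 1: 0x12
0x55 XOR 0x12 = 0x47

Answer: 0x47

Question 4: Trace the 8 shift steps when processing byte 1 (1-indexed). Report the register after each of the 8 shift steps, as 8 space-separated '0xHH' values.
Answer: 0x8E 0x1B 0x36 0x6C 0xD8 0xB7 0x69 0xD2

Derivation:
Register before byte 1: 0x55
After XOR with byte 0x12: 0x47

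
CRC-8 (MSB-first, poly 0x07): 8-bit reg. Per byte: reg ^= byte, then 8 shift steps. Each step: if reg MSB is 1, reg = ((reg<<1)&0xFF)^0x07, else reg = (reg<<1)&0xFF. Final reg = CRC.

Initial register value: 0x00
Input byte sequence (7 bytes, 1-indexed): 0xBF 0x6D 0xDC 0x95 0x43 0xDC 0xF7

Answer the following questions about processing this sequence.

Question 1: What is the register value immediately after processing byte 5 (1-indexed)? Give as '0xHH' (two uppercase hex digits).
After byte 1 (0xBF): reg=0x34
After byte 2 (0x6D): reg=0x88
After byte 3 (0xDC): reg=0xAB
After byte 4 (0x95): reg=0xBA
After byte 5 (0x43): reg=0xE1

Answer: 0xE1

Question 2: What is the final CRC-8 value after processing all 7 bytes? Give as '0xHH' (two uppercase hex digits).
After byte 1 (0xBF): reg=0x34
After byte 2 (0x6D): reg=0x88
After byte 3 (0xDC): reg=0xAB
After byte 4 (0x95): reg=0xBA
After byte 5 (0x43): reg=0xE1
After byte 6 (0xDC): reg=0xB3
After byte 7 (0xF7): reg=0xDB

Answer: 0xDB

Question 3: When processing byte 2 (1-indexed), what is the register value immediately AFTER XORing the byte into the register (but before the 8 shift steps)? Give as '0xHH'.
Answer: 0x59

Derivation:
Register before byte 2: 0x34
Byte 2: 0x6D
0x34 XOR 0x6D = 0x59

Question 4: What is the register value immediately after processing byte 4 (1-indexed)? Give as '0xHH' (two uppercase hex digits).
Answer: 0xBA

Derivation:
After byte 1 (0xBF): reg=0x34
After byte 2 (0x6D): reg=0x88
After byte 3 (0xDC): reg=0xAB
After byte 4 (0x95): reg=0xBA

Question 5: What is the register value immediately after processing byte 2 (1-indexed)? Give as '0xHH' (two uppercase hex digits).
After byte 1 (0xBF): reg=0x34
After byte 2 (0x6D): reg=0x88

Answer: 0x88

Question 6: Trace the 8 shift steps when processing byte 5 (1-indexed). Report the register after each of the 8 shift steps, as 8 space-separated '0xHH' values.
Answer: 0xF5 0xED 0xDD 0xBD 0x7D 0xFA 0xF3 0xE1

Derivation:
After byte 1 (0xBF): reg=0x34
After byte 2 (0x6D): reg=0x88
After byte 3 (0xDC): reg=0xAB
After byte 4 (0x95): reg=0xBA
Register before byte 5: 0xBA
After XOR with byte 0x43: 0xF9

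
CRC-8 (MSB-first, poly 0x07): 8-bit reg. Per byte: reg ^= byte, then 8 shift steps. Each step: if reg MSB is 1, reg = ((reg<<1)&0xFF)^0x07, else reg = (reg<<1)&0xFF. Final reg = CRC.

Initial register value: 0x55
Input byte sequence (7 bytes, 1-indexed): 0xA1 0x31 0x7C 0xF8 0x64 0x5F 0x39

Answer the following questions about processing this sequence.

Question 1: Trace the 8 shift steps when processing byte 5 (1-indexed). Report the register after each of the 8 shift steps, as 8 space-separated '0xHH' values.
Answer: 0x1A 0x34 0x68 0xD0 0xA7 0x49 0x92 0x23

Derivation:
After byte 1 (0xA1): reg=0xC2
After byte 2 (0x31): reg=0xD7
After byte 3 (0x7C): reg=0x58
After byte 4 (0xF8): reg=0x69
Register before byte 5: 0x69
After XOR with byte 0x64: 0x0D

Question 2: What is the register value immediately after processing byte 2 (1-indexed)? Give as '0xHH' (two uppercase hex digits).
After byte 1 (0xA1): reg=0xC2
After byte 2 (0x31): reg=0xD7

Answer: 0xD7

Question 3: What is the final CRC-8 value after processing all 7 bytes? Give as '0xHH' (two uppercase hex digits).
After byte 1 (0xA1): reg=0xC2
After byte 2 (0x31): reg=0xD7
After byte 3 (0x7C): reg=0x58
After byte 4 (0xF8): reg=0x69
After byte 5 (0x64): reg=0x23
After byte 6 (0x5F): reg=0x73
After byte 7 (0x39): reg=0xF1

Answer: 0xF1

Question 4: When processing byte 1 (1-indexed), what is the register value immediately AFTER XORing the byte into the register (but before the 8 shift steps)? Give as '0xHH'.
Register before byte 1: 0x55
Byte 1: 0xA1
0x55 XOR 0xA1 = 0xF4

Answer: 0xF4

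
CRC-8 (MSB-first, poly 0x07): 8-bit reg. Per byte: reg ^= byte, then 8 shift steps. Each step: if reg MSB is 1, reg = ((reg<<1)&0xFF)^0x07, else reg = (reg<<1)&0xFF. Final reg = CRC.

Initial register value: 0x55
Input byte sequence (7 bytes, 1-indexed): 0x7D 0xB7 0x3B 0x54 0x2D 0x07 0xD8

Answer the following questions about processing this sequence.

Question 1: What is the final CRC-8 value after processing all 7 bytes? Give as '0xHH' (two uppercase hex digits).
After byte 1 (0x7D): reg=0xD8
After byte 2 (0xB7): reg=0x0A
After byte 3 (0x3B): reg=0x97
After byte 4 (0x54): reg=0x47
After byte 5 (0x2D): reg=0x11
After byte 6 (0x07): reg=0x62
After byte 7 (0xD8): reg=0x2F

Answer: 0x2F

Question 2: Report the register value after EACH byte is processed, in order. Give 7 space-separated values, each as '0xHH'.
0xD8 0x0A 0x97 0x47 0x11 0x62 0x2F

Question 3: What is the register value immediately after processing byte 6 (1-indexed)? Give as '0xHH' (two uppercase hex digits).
After byte 1 (0x7D): reg=0xD8
After byte 2 (0xB7): reg=0x0A
After byte 3 (0x3B): reg=0x97
After byte 4 (0x54): reg=0x47
After byte 5 (0x2D): reg=0x11
After byte 6 (0x07): reg=0x62

Answer: 0x62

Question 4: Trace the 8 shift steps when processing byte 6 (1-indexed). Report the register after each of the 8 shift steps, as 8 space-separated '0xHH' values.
After byte 1 (0x7D): reg=0xD8
After byte 2 (0xB7): reg=0x0A
After byte 3 (0x3B): reg=0x97
After byte 4 (0x54): reg=0x47
After byte 5 (0x2D): reg=0x11
Register before byte 6: 0x11
After XOR with byte 0x07: 0x16

Answer: 0x2C 0x58 0xB0 0x67 0xCE 0x9B 0x31 0x62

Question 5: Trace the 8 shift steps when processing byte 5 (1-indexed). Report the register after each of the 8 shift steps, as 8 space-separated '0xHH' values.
Answer: 0xD4 0xAF 0x59 0xB2 0x63 0xC6 0x8B 0x11

Derivation:
After byte 1 (0x7D): reg=0xD8
After byte 2 (0xB7): reg=0x0A
After byte 3 (0x3B): reg=0x97
After byte 4 (0x54): reg=0x47
Register before byte 5: 0x47
After XOR with byte 0x2D: 0x6A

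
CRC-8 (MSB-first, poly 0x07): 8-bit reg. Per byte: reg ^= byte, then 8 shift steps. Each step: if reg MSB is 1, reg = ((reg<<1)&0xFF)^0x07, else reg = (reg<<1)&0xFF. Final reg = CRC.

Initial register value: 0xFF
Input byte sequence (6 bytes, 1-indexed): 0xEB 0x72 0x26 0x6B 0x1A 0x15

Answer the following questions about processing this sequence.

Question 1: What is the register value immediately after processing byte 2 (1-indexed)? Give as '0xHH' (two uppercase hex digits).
After byte 1 (0xEB): reg=0x6C
After byte 2 (0x72): reg=0x5A

Answer: 0x5A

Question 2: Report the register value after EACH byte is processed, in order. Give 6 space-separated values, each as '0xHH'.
0x6C 0x5A 0x73 0x48 0xB9 0x4D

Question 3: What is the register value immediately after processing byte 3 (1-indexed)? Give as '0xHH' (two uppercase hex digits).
After byte 1 (0xEB): reg=0x6C
After byte 2 (0x72): reg=0x5A
After byte 3 (0x26): reg=0x73

Answer: 0x73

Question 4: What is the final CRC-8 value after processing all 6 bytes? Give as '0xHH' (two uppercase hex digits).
Answer: 0x4D

Derivation:
After byte 1 (0xEB): reg=0x6C
After byte 2 (0x72): reg=0x5A
After byte 3 (0x26): reg=0x73
After byte 4 (0x6B): reg=0x48
After byte 5 (0x1A): reg=0xB9
After byte 6 (0x15): reg=0x4D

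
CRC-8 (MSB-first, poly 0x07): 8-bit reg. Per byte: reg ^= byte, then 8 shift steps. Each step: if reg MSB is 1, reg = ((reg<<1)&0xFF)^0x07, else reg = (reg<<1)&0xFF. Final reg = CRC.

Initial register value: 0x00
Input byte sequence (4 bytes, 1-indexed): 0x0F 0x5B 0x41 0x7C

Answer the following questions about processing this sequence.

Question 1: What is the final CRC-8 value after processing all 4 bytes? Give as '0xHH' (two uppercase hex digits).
Answer: 0x27

Derivation:
After byte 1 (0x0F): reg=0x2D
After byte 2 (0x5B): reg=0x45
After byte 3 (0x41): reg=0x1C
After byte 4 (0x7C): reg=0x27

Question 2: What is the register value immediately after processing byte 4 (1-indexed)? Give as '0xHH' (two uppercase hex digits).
Answer: 0x27

Derivation:
After byte 1 (0x0F): reg=0x2D
After byte 2 (0x5B): reg=0x45
After byte 3 (0x41): reg=0x1C
After byte 4 (0x7C): reg=0x27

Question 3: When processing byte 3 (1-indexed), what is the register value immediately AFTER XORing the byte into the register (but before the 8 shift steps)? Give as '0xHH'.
Register before byte 3: 0x45
Byte 3: 0x41
0x45 XOR 0x41 = 0x04

Answer: 0x04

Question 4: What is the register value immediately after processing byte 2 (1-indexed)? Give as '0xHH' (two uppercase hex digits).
After byte 1 (0x0F): reg=0x2D
After byte 2 (0x5B): reg=0x45

Answer: 0x45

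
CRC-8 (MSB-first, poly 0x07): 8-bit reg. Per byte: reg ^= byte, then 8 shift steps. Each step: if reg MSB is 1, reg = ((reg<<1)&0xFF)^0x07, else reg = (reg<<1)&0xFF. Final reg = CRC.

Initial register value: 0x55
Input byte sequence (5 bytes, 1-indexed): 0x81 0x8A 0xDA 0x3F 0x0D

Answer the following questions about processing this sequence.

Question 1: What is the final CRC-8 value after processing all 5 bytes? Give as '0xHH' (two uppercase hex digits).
After byte 1 (0x81): reg=0x22
After byte 2 (0x8A): reg=0x51
After byte 3 (0xDA): reg=0xB8
After byte 4 (0x3F): reg=0x9C
After byte 5 (0x0D): reg=0xFE

Answer: 0xFE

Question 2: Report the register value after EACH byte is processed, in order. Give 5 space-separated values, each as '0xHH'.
0x22 0x51 0xB8 0x9C 0xFE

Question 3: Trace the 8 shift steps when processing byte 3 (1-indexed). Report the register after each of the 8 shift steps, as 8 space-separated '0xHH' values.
Answer: 0x11 0x22 0x44 0x88 0x17 0x2E 0x5C 0xB8

Derivation:
After byte 1 (0x81): reg=0x22
After byte 2 (0x8A): reg=0x51
Register before byte 3: 0x51
After XOR with byte 0xDA: 0x8B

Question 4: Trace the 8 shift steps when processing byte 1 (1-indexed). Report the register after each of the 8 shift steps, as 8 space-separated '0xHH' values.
Register before byte 1: 0x55
After XOR with byte 0x81: 0xD4

Answer: 0xAF 0x59 0xB2 0x63 0xC6 0x8B 0x11 0x22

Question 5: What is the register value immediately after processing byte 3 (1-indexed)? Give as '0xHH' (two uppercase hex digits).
After byte 1 (0x81): reg=0x22
After byte 2 (0x8A): reg=0x51
After byte 3 (0xDA): reg=0xB8

Answer: 0xB8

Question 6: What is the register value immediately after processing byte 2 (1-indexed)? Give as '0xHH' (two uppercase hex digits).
Answer: 0x51

Derivation:
After byte 1 (0x81): reg=0x22
After byte 2 (0x8A): reg=0x51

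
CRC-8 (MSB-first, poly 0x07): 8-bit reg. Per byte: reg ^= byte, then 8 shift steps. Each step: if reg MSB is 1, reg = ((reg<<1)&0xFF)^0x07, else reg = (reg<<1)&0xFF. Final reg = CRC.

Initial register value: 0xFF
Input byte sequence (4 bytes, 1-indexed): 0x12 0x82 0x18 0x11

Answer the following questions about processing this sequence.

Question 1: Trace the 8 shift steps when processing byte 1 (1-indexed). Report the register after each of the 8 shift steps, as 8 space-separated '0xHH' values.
Answer: 0xDD 0xBD 0x7D 0xFA 0xF3 0xE1 0xC5 0x8D

Derivation:
Register before byte 1: 0xFF
After XOR with byte 0x12: 0xED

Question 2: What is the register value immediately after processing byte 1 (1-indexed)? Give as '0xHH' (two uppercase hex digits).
After byte 1 (0x12): reg=0x8D

Answer: 0x8D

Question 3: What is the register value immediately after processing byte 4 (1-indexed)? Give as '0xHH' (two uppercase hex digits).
After byte 1 (0x12): reg=0x8D
After byte 2 (0x82): reg=0x2D
After byte 3 (0x18): reg=0x8B
After byte 4 (0x11): reg=0xCF

Answer: 0xCF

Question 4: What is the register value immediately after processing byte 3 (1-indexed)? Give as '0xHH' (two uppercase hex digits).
Answer: 0x8B

Derivation:
After byte 1 (0x12): reg=0x8D
After byte 2 (0x82): reg=0x2D
After byte 3 (0x18): reg=0x8B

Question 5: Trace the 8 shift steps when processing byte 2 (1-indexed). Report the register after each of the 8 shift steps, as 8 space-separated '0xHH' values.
Answer: 0x1E 0x3C 0x78 0xF0 0xE7 0xC9 0x95 0x2D

Derivation:
After byte 1 (0x12): reg=0x8D
Register before byte 2: 0x8D
After XOR with byte 0x82: 0x0F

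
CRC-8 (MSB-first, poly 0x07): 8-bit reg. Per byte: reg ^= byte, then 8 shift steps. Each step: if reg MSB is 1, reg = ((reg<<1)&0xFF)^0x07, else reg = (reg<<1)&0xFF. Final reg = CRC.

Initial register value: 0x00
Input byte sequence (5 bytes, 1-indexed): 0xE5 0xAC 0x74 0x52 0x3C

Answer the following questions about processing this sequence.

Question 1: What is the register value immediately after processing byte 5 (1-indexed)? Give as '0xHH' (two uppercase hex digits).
After byte 1 (0xE5): reg=0xB5
After byte 2 (0xAC): reg=0x4F
After byte 3 (0x74): reg=0xA1
After byte 4 (0x52): reg=0xD7
After byte 5 (0x3C): reg=0x9F

Answer: 0x9F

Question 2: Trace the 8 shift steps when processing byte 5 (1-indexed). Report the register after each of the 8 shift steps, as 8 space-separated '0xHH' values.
Answer: 0xD1 0xA5 0x4D 0x9A 0x33 0x66 0xCC 0x9F

Derivation:
After byte 1 (0xE5): reg=0xB5
After byte 2 (0xAC): reg=0x4F
After byte 3 (0x74): reg=0xA1
After byte 4 (0x52): reg=0xD7
Register before byte 5: 0xD7
After XOR with byte 0x3C: 0xEB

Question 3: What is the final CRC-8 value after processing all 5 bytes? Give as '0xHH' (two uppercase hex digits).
After byte 1 (0xE5): reg=0xB5
After byte 2 (0xAC): reg=0x4F
After byte 3 (0x74): reg=0xA1
After byte 4 (0x52): reg=0xD7
After byte 5 (0x3C): reg=0x9F

Answer: 0x9F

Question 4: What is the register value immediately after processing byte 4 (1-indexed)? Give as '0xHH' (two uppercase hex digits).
After byte 1 (0xE5): reg=0xB5
After byte 2 (0xAC): reg=0x4F
After byte 3 (0x74): reg=0xA1
After byte 4 (0x52): reg=0xD7

Answer: 0xD7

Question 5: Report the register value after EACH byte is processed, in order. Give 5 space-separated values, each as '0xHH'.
0xB5 0x4F 0xA1 0xD7 0x9F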